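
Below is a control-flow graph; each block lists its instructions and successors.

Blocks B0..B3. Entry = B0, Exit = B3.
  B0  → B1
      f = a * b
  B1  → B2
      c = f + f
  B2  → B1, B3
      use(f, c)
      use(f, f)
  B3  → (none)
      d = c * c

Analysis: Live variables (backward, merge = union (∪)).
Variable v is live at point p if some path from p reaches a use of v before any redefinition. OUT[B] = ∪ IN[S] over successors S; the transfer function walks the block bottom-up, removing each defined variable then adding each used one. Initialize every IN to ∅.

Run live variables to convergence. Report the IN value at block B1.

Per-block solution:
  B0:  IN={a, b}  OUT={f}
  B1:  IN={f}  OUT={c, f}
  B2:  IN={c, f}  OUT={c, f}
  B3:  IN={c}  OUT={}

Merge at B1: OUT[B1] = IN[B2] = {c, f}
Applying B1's transfer function to that OUT value gives IN[B1] (row B1 above).

Answer: {f}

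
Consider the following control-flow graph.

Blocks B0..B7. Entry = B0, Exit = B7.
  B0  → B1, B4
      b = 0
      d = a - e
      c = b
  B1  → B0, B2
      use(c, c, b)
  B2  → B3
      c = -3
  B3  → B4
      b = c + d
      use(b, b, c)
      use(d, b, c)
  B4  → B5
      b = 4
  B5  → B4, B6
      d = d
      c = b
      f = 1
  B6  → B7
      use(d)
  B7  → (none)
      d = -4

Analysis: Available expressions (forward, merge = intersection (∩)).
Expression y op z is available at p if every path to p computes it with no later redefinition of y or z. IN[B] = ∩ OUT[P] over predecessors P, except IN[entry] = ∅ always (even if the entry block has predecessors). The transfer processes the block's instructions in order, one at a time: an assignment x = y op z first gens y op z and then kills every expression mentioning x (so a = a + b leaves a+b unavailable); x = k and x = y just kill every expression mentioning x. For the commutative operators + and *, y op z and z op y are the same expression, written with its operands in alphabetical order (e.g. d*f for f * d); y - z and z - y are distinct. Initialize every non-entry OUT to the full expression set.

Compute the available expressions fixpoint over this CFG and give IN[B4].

Answer: {a-e}

Derivation:
Fixpoint table:
  B0: | IN={} | OUT={a-e}
  B1: | IN={a-e} | OUT={a-e}
  B2: | IN={a-e} | OUT={a-e}
  B3: | IN={a-e} | OUT={a-e, c+d}
  B4: | IN={a-e} | OUT={a-e}
  B5: | IN={a-e} | OUT={a-e}
  B6: | IN={a-e} | OUT={a-e}
  B7: | IN={a-e} | OUT={a-e}

Merge at B4: IN[B4] = OUT[B0] ∩ OUT[B3] ∩ OUT[B5] = {a-e}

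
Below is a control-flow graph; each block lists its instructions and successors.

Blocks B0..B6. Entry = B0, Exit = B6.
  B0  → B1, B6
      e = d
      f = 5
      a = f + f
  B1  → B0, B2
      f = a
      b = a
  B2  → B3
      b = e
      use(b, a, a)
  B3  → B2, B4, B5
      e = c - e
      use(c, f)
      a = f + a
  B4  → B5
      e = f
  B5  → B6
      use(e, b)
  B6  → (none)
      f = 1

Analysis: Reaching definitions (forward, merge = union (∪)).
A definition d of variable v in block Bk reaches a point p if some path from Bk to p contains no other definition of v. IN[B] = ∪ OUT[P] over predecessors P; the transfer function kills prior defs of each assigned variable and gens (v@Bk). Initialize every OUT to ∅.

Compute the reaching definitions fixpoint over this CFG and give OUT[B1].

Answer: {a@B0, b@B1, e@B0, f@B1}

Working:
Fixpoint table:
  B0: | IN={a@B0, b@B1, e@B0, f@B1} | OUT={a@B0, b@B1, e@B0, f@B0}
  B1: | IN={a@B0, b@B1, e@B0, f@B0} | OUT={a@B0, b@B1, e@B0, f@B1}
  B2: | IN={a@B0, a@B3, b@B1, b@B2, e@B0, e@B3, f@B1} | OUT={a@B0, a@B3, b@B2, e@B0, e@B3, f@B1}
  B3: | IN={a@B0, a@B3, b@B2, e@B0, e@B3, f@B1} | OUT={a@B3, b@B2, e@B3, f@B1}
  B4: | IN={a@B3, b@B2, e@B3, f@B1} | OUT={a@B3, b@B2, e@B4, f@B1}
  B5: | IN={a@B3, b@B2, e@B3, e@B4, f@B1} | OUT={a@B3, b@B2, e@B3, e@B4, f@B1}
  B6: | IN={a@B0, a@B3, b@B1, b@B2, e@B0, e@B3, e@B4, f@B0, f@B1} | OUT={a@B0, a@B3, b@B1, b@B2, e@B0, e@B3, e@B4, f@B6}

Merge at B1: IN[B1] = OUT[B0] = {a@B0, b@B1, e@B0, f@B0}
Applying B1's transfer function to that IN value gives OUT[B1] (row B1 above).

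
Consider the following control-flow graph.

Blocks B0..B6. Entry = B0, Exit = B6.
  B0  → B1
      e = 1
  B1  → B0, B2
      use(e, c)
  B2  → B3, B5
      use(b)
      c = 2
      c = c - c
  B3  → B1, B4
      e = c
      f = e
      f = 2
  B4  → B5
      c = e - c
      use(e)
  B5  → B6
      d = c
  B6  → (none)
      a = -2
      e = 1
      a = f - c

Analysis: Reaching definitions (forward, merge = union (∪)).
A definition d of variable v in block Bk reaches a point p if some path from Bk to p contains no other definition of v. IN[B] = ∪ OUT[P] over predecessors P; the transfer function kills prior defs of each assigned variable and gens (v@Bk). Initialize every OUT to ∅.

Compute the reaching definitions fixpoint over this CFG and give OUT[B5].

Answer: {c@B2, c@B4, d@B5, e@B0, e@B3, f@B3}

Derivation:
Fixpoint table:
  B0:  IN={c@B2, e@B0, e@B3, f@B3}  OUT={c@B2, e@B0, f@B3}
  B1:  IN={c@B2, e@B0, e@B3, f@B3}  OUT={c@B2, e@B0, e@B3, f@B3}
  B2:  IN={c@B2, e@B0, e@B3, f@B3}  OUT={c@B2, e@B0, e@B3, f@B3}
  B3:  IN={c@B2, e@B0, e@B3, f@B3}  OUT={c@B2, e@B3, f@B3}
  B4:  IN={c@B2, e@B3, f@B3}  OUT={c@B4, e@B3, f@B3}
  B5:  IN={c@B2, c@B4, e@B0, e@B3, f@B3}  OUT={c@B2, c@B4, d@B5, e@B0, e@B3, f@B3}
  B6:  IN={c@B2, c@B4, d@B5, e@B0, e@B3, f@B3}  OUT={a@B6, c@B2, c@B4, d@B5, e@B6, f@B3}

Merge at B5: IN[B5] = OUT[B2] ⊔ OUT[B4] = {c@B2, c@B4, e@B0, e@B3, f@B3}
Applying B5's transfer function to that IN value gives OUT[B5] (row B5 above).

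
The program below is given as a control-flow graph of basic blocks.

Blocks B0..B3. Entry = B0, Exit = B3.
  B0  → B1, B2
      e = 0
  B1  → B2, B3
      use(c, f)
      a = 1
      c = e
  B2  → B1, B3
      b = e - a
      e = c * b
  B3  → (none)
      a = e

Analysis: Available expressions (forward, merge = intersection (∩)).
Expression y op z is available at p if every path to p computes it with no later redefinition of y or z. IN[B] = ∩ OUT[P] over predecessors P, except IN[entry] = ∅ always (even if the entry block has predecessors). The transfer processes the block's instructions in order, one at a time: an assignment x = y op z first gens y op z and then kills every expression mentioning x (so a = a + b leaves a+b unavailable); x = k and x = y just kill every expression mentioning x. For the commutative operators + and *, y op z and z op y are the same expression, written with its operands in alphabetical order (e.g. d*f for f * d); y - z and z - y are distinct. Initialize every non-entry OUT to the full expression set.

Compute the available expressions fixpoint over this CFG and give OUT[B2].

Answer: {b*c}

Derivation:
Fixpoint table:
  B0: | IN={} | OUT={}
  B1: | IN={} | OUT={}
  B2: | IN={} | OUT={b*c}
  B3: | IN={} | OUT={}

Merge at B2: IN[B2] = OUT[B0] ∩ OUT[B1] = {}
Applying B2's transfer function to that IN value gives OUT[B2] (row B2 above).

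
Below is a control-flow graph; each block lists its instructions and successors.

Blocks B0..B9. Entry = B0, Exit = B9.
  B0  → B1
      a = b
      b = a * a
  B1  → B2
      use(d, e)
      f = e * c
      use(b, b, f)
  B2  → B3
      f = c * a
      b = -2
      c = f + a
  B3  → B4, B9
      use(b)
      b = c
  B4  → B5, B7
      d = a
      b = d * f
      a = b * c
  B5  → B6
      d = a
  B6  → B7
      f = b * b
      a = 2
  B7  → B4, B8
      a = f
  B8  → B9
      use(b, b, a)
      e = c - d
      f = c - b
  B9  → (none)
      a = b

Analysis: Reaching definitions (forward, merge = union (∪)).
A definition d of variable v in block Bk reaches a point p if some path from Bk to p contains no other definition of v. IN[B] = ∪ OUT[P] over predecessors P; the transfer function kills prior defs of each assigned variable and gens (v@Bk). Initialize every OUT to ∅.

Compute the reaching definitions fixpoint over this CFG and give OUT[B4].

Answer: {a@B4, b@B4, c@B2, d@B4, f@B2, f@B6}

Working:
Per-block solution:
  B0:   IN={}   OUT={a@B0, b@B0}
  B1:   IN={a@B0, b@B0}   OUT={a@B0, b@B0, f@B1}
  B2:   IN={a@B0, b@B0, f@B1}   OUT={a@B0, b@B2, c@B2, f@B2}
  B3:   IN={a@B0, b@B2, c@B2, f@B2}   OUT={a@B0, b@B3, c@B2, f@B2}
  B4:   IN={a@B0, a@B7, b@B3, b@B4, c@B2, d@B4, d@B5, f@B2, f@B6}   OUT={a@B4, b@B4, c@B2, d@B4, f@B2, f@B6}
  B5:   IN={a@B4, b@B4, c@B2, d@B4, f@B2, f@B6}   OUT={a@B4, b@B4, c@B2, d@B5, f@B2, f@B6}
  B6:   IN={a@B4, b@B4, c@B2, d@B5, f@B2, f@B6}   OUT={a@B6, b@B4, c@B2, d@B5, f@B6}
  B7:   IN={a@B4, a@B6, b@B4, c@B2, d@B4, d@B5, f@B2, f@B6}   OUT={a@B7, b@B4, c@B2, d@B4, d@B5, f@B2, f@B6}
  B8:   IN={a@B7, b@B4, c@B2, d@B4, d@B5, f@B2, f@B6}   OUT={a@B7, b@B4, c@B2, d@B4, d@B5, e@B8, f@B8}
  B9:   IN={a@B0, a@B7, b@B3, b@B4, c@B2, d@B4, d@B5, e@B8, f@B2, f@B8}   OUT={a@B9, b@B3, b@B4, c@B2, d@B4, d@B5, e@B8, f@B2, f@B8}

Merge at B4: IN[B4] = OUT[B3] ⊔ OUT[B7] = {a@B0, a@B7, b@B3, b@B4, c@B2, d@B4, d@B5, f@B2, f@B6}
Applying B4's transfer function to that IN value gives OUT[B4] (row B4 above).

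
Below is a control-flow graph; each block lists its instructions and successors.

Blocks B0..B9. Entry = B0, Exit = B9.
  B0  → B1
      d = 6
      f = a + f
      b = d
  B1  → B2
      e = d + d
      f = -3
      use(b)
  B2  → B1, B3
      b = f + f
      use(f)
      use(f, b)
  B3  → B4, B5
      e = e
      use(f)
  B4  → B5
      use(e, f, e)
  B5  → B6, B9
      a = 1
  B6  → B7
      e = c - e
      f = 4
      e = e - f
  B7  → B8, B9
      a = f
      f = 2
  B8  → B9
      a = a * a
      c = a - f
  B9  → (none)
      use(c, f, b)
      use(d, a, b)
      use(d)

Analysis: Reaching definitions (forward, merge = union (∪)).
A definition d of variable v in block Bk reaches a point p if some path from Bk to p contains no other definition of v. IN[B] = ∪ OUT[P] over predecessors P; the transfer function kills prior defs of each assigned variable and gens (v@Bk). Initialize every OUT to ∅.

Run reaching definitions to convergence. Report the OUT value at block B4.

Fixpoint table:
  B0:   IN={}   OUT={b@B0, d@B0, f@B0}
  B1:   IN={b@B0, b@B2, d@B0, e@B1, f@B0, f@B1}   OUT={b@B0, b@B2, d@B0, e@B1, f@B1}
  B2:   IN={b@B0, b@B2, d@B0, e@B1, f@B1}   OUT={b@B2, d@B0, e@B1, f@B1}
  B3:   IN={b@B2, d@B0, e@B1, f@B1}   OUT={b@B2, d@B0, e@B3, f@B1}
  B4:   IN={b@B2, d@B0, e@B3, f@B1}   OUT={b@B2, d@B0, e@B3, f@B1}
  B5:   IN={b@B2, d@B0, e@B3, f@B1}   OUT={a@B5, b@B2, d@B0, e@B3, f@B1}
  B6:   IN={a@B5, b@B2, d@B0, e@B3, f@B1}   OUT={a@B5, b@B2, d@B0, e@B6, f@B6}
  B7:   IN={a@B5, b@B2, d@B0, e@B6, f@B6}   OUT={a@B7, b@B2, d@B0, e@B6, f@B7}
  B8:   IN={a@B7, b@B2, d@B0, e@B6, f@B7}   OUT={a@B8, b@B2, c@B8, d@B0, e@B6, f@B7}
  B9:   IN={a@B5, a@B7, a@B8, b@B2, c@B8, d@B0, e@B3, e@B6, f@B1, f@B7}   OUT={a@B5, a@B7, a@B8, b@B2, c@B8, d@B0, e@B3, e@B6, f@B1, f@B7}

Merge at B4: IN[B4] = OUT[B3] = {b@B2, d@B0, e@B3, f@B1}
Applying B4's transfer function to that IN value gives OUT[B4] (row B4 above).

Answer: {b@B2, d@B0, e@B3, f@B1}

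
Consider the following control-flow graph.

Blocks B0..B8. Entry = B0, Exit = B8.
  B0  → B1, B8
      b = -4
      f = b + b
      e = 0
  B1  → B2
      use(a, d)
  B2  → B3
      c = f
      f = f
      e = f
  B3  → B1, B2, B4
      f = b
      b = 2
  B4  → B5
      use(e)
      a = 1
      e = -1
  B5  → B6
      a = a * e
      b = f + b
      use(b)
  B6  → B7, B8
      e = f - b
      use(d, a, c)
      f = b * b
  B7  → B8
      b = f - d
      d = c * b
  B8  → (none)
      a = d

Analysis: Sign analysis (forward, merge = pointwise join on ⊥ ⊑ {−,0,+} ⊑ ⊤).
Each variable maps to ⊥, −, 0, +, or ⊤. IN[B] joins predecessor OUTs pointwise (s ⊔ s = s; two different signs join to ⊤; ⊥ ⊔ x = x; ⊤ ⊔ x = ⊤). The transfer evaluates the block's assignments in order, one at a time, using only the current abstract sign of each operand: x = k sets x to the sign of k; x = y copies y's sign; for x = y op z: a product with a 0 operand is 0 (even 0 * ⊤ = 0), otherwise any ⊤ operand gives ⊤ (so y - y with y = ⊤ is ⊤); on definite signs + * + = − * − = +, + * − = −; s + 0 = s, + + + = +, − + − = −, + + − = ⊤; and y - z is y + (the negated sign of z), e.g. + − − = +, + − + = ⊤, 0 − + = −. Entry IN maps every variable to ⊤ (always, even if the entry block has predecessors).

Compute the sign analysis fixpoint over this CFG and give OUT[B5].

Per-block solution:
  B0: | IN=(all ⊤) | OUT={b:-, e:0, f:-; rest ⊤}
  B1: | IN=(all ⊤) | OUT=(all ⊤)
  B2: | IN=(all ⊤) | OUT=(all ⊤)
  B3: | IN=(all ⊤) | OUT={b:+; rest ⊤}
  B4: | IN={b:+; rest ⊤} | OUT={a:+, b:+, e:-; rest ⊤}
  B5: | IN={a:+, b:+, e:-; rest ⊤} | OUT={a:-, e:-; rest ⊤}
  B6: | IN={a:-, e:-; rest ⊤} | OUT={a:-; rest ⊤}
  B7: | IN={a:-; rest ⊤} | OUT={a:-; rest ⊤}
  B8: | IN=(all ⊤) | OUT=(all ⊤)

Merge at B5: IN[B5] = OUT[B4] = {a: +, b: +, c: ⊤, d: ⊤, e: -, f: ⊤}
Applying B5's transfer function to that IN value gives OUT[B5] (row B5 above).

Answer: {a: -, b: ⊤, c: ⊤, d: ⊤, e: -, f: ⊤}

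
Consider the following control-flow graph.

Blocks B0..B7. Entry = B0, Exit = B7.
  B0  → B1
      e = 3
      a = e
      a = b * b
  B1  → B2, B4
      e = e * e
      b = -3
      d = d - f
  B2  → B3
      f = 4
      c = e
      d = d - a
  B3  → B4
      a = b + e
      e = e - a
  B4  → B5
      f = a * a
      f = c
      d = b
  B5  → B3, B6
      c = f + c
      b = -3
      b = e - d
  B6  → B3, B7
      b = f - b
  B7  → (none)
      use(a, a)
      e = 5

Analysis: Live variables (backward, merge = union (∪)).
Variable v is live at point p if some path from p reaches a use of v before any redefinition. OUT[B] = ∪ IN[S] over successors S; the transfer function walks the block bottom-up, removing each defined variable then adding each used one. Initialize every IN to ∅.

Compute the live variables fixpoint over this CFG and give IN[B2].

Converged values:
  B0:   IN={b, c, d, f}   OUT={a, c, d, e, f}
  B1:   IN={a, c, d, e, f}   OUT={a, b, c, d, e}
  B2:   IN={a, b, d, e}   OUT={b, c, e}
  B3:   IN={b, c, e}   OUT={a, b, c, e}
  B4:   IN={a, b, c, e}   OUT={a, c, d, e, f}
  B5:   IN={a, c, d, e, f}   OUT={a, b, c, e, f}
  B6:   IN={a, b, c, e, f}   OUT={a, b, c, e}
  B7:   IN={a}   OUT={}

Merge at B2: OUT[B2] = IN[B3] = {b, c, e}
Applying B2's transfer function to that OUT value gives IN[B2] (row B2 above).

Answer: {a, b, d, e}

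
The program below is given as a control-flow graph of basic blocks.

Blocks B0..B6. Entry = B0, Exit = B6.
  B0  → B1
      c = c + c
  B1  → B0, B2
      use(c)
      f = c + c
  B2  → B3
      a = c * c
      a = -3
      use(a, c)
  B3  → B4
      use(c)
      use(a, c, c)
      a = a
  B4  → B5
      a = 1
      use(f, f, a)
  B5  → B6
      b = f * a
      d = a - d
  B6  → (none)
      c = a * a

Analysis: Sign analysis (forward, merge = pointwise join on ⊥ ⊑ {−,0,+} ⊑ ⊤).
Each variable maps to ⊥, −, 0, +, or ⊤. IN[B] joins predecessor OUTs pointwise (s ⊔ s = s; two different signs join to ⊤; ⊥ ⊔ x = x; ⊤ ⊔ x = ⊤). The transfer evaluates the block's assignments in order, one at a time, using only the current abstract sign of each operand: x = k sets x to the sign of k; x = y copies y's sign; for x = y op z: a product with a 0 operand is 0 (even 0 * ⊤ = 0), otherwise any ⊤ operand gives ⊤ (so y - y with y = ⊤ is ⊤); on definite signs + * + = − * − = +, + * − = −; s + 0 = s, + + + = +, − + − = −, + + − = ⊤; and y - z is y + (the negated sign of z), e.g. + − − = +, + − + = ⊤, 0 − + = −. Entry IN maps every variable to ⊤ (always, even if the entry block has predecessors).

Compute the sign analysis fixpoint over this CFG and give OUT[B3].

Answer: {a: -, b: ⊤, c: ⊤, d: ⊤, e: ⊤, f: ⊤}

Trace:
Converged values:
  B0:  IN=(all ⊤)  OUT=(all ⊤)
  B1:  IN=(all ⊤)  OUT=(all ⊤)
  B2:  IN=(all ⊤)  OUT={a:-; rest ⊤}
  B3:  IN={a:-; rest ⊤}  OUT={a:-; rest ⊤}
  B4:  IN={a:-; rest ⊤}  OUT={a:+; rest ⊤}
  B5:  IN={a:+; rest ⊤}  OUT={a:+; rest ⊤}
  B6:  IN={a:+; rest ⊤}  OUT={a:+, c:+; rest ⊤}

Merge at B3: IN[B3] = OUT[B2] = {a: -, b: ⊤, c: ⊤, d: ⊤, e: ⊤, f: ⊤}
Applying B3's transfer function to that IN value gives OUT[B3] (row B3 above).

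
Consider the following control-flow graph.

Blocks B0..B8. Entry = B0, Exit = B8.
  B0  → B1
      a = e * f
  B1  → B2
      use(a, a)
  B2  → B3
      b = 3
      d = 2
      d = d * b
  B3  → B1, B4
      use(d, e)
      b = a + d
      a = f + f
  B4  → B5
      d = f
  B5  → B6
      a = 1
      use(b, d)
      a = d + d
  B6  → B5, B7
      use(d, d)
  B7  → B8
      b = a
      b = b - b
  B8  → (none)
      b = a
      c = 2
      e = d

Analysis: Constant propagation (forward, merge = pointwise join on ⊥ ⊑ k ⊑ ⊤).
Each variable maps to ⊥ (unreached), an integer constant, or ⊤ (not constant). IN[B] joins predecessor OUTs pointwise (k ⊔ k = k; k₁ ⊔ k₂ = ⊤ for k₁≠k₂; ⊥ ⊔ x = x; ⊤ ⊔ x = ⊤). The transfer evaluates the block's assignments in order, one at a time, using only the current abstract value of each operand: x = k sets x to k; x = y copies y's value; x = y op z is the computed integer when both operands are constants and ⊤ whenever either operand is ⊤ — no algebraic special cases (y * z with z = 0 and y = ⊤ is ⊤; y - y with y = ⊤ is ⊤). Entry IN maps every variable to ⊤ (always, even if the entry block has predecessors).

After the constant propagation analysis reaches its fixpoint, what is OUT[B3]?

Answer: {a: ⊤, b: ⊤, c: ⊤, d: 6, e: ⊤, f: ⊤}

Trace:
Converged values:
  B0: | IN=(all ⊤) | OUT=(all ⊤)
  B1: | IN=(all ⊤) | OUT=(all ⊤)
  B2: | IN=(all ⊤) | OUT={b:3, d:6; rest ⊤}
  B3: | IN={b:3, d:6; rest ⊤} | OUT={d:6; rest ⊤}
  B4: | IN={d:6; rest ⊤} | OUT=(all ⊤)
  B5: | IN=(all ⊤) | OUT=(all ⊤)
  B6: | IN=(all ⊤) | OUT=(all ⊤)
  B7: | IN=(all ⊤) | OUT=(all ⊤)
  B8: | IN=(all ⊤) | OUT={c:2; rest ⊤}

Merge at B3: IN[B3] = OUT[B2] = {a: ⊤, b: 3, c: ⊤, d: 6, e: ⊤, f: ⊤}
Applying B3's transfer function to that IN value gives OUT[B3] (row B3 above).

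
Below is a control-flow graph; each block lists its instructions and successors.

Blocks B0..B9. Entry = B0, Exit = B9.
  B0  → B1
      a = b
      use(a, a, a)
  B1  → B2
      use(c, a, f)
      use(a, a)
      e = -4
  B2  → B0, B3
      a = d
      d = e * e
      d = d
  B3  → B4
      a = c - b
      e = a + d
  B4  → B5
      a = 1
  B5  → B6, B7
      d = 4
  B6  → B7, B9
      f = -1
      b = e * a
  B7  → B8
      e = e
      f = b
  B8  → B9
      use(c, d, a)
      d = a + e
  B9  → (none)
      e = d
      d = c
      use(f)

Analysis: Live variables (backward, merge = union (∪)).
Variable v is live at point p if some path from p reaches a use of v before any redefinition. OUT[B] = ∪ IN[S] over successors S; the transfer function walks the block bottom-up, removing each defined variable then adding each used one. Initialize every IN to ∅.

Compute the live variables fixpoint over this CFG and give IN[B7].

Answer: {a, b, c, d, e}

Trace:
Converged values:
  B0:   IN={b, c, d, f}   OUT={a, b, c, d, f}
  B1:   IN={a, b, c, d, f}   OUT={b, c, d, e, f}
  B2:   IN={b, c, d, e, f}   OUT={b, c, d, f}
  B3:   IN={b, c, d}   OUT={b, c, e}
  B4:   IN={b, c, e}   OUT={a, b, c, e}
  B5:   IN={a, b, c, e}   OUT={a, b, c, d, e}
  B6:   IN={a, c, d, e}   OUT={a, b, c, d, e, f}
  B7:   IN={a, b, c, d, e}   OUT={a, c, d, e, f}
  B8:   IN={a, c, d, e, f}   OUT={c, d, f}
  B9:   IN={c, d, f}   OUT={}

Merge at B7: OUT[B7] = IN[B8] = {a, c, d, e, f}
Applying B7's transfer function to that OUT value gives IN[B7] (row B7 above).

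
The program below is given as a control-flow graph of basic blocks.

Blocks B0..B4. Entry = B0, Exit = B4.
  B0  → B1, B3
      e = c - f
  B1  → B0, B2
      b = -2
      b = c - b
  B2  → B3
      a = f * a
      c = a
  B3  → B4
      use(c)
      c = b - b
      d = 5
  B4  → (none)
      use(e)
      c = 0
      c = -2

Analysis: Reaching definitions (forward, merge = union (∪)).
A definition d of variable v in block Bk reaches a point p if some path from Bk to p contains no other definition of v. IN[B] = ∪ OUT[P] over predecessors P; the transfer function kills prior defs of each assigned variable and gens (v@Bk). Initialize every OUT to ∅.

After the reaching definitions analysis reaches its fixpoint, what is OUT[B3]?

Per-block solution:
  B0:  IN={b@B1, e@B0}  OUT={b@B1, e@B0}
  B1:  IN={b@B1, e@B0}  OUT={b@B1, e@B0}
  B2:  IN={b@B1, e@B0}  OUT={a@B2, b@B1, c@B2, e@B0}
  B3:  IN={a@B2, b@B1, c@B2, e@B0}  OUT={a@B2, b@B1, c@B3, d@B3, e@B0}
  B4:  IN={a@B2, b@B1, c@B3, d@B3, e@B0}  OUT={a@B2, b@B1, c@B4, d@B3, e@B0}

Merge at B3: IN[B3] = OUT[B0] ⊔ OUT[B2] = {a@B2, b@B1, c@B2, e@B0}
Applying B3's transfer function to that IN value gives OUT[B3] (row B3 above).

Answer: {a@B2, b@B1, c@B3, d@B3, e@B0}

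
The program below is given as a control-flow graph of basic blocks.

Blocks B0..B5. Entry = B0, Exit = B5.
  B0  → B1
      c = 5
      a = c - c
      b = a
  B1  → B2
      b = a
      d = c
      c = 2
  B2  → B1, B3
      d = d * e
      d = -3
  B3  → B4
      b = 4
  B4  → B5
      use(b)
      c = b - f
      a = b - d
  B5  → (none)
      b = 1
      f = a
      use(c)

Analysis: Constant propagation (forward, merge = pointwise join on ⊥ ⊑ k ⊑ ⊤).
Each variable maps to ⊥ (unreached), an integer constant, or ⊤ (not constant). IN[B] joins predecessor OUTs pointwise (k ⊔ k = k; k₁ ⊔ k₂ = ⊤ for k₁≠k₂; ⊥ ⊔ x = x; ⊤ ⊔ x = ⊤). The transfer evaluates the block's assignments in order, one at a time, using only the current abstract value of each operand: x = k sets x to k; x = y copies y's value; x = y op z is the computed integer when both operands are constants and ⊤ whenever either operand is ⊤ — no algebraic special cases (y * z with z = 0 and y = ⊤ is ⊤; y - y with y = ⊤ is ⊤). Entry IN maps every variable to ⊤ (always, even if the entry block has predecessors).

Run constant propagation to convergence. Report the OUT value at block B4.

Per-block solution:
  B0:  IN=(all ⊤)  OUT={a:0, b:0, c:5; rest ⊤}
  B1:  IN={a:0, b:0; rest ⊤}  OUT={a:0, b:0, c:2; rest ⊤}
  B2:  IN={a:0, b:0, c:2; rest ⊤}  OUT={a:0, b:0, c:2, d:-3; rest ⊤}
  B3:  IN={a:0, b:0, c:2, d:-3; rest ⊤}  OUT={a:0, b:4, c:2, d:-3; rest ⊤}
  B4:  IN={a:0, b:4, c:2, d:-3; rest ⊤}  OUT={a:7, b:4, d:-3; rest ⊤}
  B5:  IN={a:7, b:4, d:-3; rest ⊤}  OUT={a:7, b:1, d:-3, f:7; rest ⊤}

Merge at B4: IN[B4] = OUT[B3] = {a: 0, b: 4, c: 2, d: -3, e: ⊤, f: ⊤}
Applying B4's transfer function to that IN value gives OUT[B4] (row B4 above).

Answer: {a: 7, b: 4, c: ⊤, d: -3, e: ⊤, f: ⊤}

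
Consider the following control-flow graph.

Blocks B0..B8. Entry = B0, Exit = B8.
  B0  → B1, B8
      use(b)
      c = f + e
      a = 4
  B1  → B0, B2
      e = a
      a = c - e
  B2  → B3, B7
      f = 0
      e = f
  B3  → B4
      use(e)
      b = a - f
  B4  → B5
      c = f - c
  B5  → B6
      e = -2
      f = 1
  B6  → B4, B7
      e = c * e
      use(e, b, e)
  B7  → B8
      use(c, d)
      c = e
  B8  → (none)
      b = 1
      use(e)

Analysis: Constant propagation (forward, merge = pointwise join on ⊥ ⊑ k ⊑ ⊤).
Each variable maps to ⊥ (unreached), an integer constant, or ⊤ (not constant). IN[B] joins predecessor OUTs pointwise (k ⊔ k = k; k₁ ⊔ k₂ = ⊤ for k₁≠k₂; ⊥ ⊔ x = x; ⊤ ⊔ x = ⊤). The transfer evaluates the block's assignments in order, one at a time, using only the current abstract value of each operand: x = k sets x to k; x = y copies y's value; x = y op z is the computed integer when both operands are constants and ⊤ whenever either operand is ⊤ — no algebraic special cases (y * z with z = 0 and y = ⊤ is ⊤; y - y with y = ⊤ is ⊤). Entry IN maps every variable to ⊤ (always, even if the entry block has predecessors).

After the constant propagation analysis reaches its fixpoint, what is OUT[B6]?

Per-block solution:
  B0:  IN=(all ⊤)  OUT={a:4; rest ⊤}
  B1:  IN={a:4; rest ⊤}  OUT={e:4; rest ⊤}
  B2:  IN={e:4; rest ⊤}  OUT={e:0, f:0; rest ⊤}
  B3:  IN={e:0, f:0; rest ⊤}  OUT={e:0, f:0; rest ⊤}
  B4:  IN=(all ⊤)  OUT=(all ⊤)
  B5:  IN=(all ⊤)  OUT={e:-2, f:1; rest ⊤}
  B6:  IN={e:-2, f:1; rest ⊤}  OUT={f:1; rest ⊤}
  B7:  IN=(all ⊤)  OUT=(all ⊤)
  B8:  IN=(all ⊤)  OUT={b:1; rest ⊤}

Merge at B6: IN[B6] = OUT[B5] = {a: ⊤, b: ⊤, c: ⊤, d: ⊤, e: -2, f: 1}
Applying B6's transfer function to that IN value gives OUT[B6] (row B6 above).

Answer: {a: ⊤, b: ⊤, c: ⊤, d: ⊤, e: ⊤, f: 1}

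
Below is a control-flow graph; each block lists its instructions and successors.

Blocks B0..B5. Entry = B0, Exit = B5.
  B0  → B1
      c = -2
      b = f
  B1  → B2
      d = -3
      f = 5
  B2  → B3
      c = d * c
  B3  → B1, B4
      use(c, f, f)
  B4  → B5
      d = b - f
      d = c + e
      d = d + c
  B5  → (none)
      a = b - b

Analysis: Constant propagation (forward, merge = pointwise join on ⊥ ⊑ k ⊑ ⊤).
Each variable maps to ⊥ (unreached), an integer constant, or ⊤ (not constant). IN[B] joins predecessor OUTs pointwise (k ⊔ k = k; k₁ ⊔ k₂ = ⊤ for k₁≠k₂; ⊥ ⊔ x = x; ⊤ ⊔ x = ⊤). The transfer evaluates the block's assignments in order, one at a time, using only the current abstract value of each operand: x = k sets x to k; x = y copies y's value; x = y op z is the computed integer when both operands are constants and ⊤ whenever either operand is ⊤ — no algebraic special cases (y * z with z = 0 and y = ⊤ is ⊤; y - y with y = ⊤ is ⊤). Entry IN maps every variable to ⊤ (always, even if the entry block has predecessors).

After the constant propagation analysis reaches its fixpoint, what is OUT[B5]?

Answer: {a: ⊤, b: ⊤, c: ⊤, d: ⊤, e: ⊤, f: 5}

Derivation:
Fixpoint table:
  B0:   IN=(all ⊤)   OUT={c:-2; rest ⊤}
  B1:   IN=(all ⊤)   OUT={d:-3, f:5; rest ⊤}
  B2:   IN={d:-3, f:5; rest ⊤}   OUT={d:-3, f:5; rest ⊤}
  B3:   IN={d:-3, f:5; rest ⊤}   OUT={d:-3, f:5; rest ⊤}
  B4:   IN={d:-3, f:5; rest ⊤}   OUT={f:5; rest ⊤}
  B5:   IN={f:5; rest ⊤}   OUT={f:5; rest ⊤}

Merge at B5: IN[B5] = OUT[B4] = {a: ⊤, b: ⊤, c: ⊤, d: ⊤, e: ⊤, f: 5}
Applying B5's transfer function to that IN value gives OUT[B5] (row B5 above).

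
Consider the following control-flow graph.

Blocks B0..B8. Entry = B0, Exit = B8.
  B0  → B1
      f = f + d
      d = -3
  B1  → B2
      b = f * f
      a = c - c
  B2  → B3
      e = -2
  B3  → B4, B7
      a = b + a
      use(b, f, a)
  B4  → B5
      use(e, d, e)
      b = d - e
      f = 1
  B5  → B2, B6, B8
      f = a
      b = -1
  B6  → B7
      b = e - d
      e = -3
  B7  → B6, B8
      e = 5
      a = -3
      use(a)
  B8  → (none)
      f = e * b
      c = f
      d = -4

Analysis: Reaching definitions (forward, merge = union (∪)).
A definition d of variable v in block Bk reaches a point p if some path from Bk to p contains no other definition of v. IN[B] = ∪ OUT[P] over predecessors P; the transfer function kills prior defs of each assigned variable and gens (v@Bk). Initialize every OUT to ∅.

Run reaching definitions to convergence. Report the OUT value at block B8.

Answer: {a@B3, a@B7, b@B1, b@B5, b@B6, c@B8, d@B8, e@B2, e@B7, f@B8}

Working:
Converged values:
  B0: | IN={} | OUT={d@B0, f@B0}
  B1: | IN={d@B0, f@B0} | OUT={a@B1, b@B1, d@B0, f@B0}
  B2: | IN={a@B1, a@B3, b@B1, b@B5, d@B0, e@B2, f@B0, f@B5} | OUT={a@B1, a@B3, b@B1, b@B5, d@B0, e@B2, f@B0, f@B5}
  B3: | IN={a@B1, a@B3, b@B1, b@B5, d@B0, e@B2, f@B0, f@B5} | OUT={a@B3, b@B1, b@B5, d@B0, e@B2, f@B0, f@B5}
  B4: | IN={a@B3, b@B1, b@B5, d@B0, e@B2, f@B0, f@B5} | OUT={a@B3, b@B4, d@B0, e@B2, f@B4}
  B5: | IN={a@B3, b@B4, d@B0, e@B2, f@B4} | OUT={a@B3, b@B5, d@B0, e@B2, f@B5}
  B6: | IN={a@B3, a@B7, b@B1, b@B5, b@B6, d@B0, e@B2, e@B7, f@B0, f@B5} | OUT={a@B3, a@B7, b@B6, d@B0, e@B6, f@B0, f@B5}
  B7: | IN={a@B3, a@B7, b@B1, b@B5, b@B6, d@B0, e@B2, e@B6, f@B0, f@B5} | OUT={a@B7, b@B1, b@B5, b@B6, d@B0, e@B7, f@B0, f@B5}
  B8: | IN={a@B3, a@B7, b@B1, b@B5, b@B6, d@B0, e@B2, e@B7, f@B0, f@B5} | OUT={a@B3, a@B7, b@B1, b@B5, b@B6, c@B8, d@B8, e@B2, e@B7, f@B8}

Merge at B8: IN[B8] = OUT[B5] ⊔ OUT[B7] = {a@B3, a@B7, b@B1, b@B5, b@B6, d@B0, e@B2, e@B7, f@B0, f@B5}
Applying B8's transfer function to that IN value gives OUT[B8] (row B8 above).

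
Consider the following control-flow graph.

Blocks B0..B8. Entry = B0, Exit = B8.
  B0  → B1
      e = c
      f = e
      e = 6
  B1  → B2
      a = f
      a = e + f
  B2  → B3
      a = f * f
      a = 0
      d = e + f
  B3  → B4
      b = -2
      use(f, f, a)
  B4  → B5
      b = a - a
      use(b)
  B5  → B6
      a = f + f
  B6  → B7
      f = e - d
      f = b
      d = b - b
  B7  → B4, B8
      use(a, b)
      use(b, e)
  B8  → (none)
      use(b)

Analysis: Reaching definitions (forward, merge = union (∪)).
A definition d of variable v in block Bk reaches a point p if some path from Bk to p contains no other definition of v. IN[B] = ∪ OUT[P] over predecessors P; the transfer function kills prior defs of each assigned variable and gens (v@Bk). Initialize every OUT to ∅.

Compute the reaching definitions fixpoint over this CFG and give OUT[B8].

Fixpoint table:
  B0:   IN={}   OUT={e@B0, f@B0}
  B1:   IN={e@B0, f@B0}   OUT={a@B1, e@B0, f@B0}
  B2:   IN={a@B1, e@B0, f@B0}   OUT={a@B2, d@B2, e@B0, f@B0}
  B3:   IN={a@B2, d@B2, e@B0, f@B0}   OUT={a@B2, b@B3, d@B2, e@B0, f@B0}
  B4:   IN={a@B2, a@B5, b@B3, b@B4, d@B2, d@B6, e@B0, f@B0, f@B6}   OUT={a@B2, a@B5, b@B4, d@B2, d@B6, e@B0, f@B0, f@B6}
  B5:   IN={a@B2, a@B5, b@B4, d@B2, d@B6, e@B0, f@B0, f@B6}   OUT={a@B5, b@B4, d@B2, d@B6, e@B0, f@B0, f@B6}
  B6:   IN={a@B5, b@B4, d@B2, d@B6, e@B0, f@B0, f@B6}   OUT={a@B5, b@B4, d@B6, e@B0, f@B6}
  B7:   IN={a@B5, b@B4, d@B6, e@B0, f@B6}   OUT={a@B5, b@B4, d@B6, e@B0, f@B6}
  B8:   IN={a@B5, b@B4, d@B6, e@B0, f@B6}   OUT={a@B5, b@B4, d@B6, e@B0, f@B6}

Merge at B8: IN[B8] = OUT[B7] = {a@B5, b@B4, d@B6, e@B0, f@B6}
Applying B8's transfer function to that IN value gives OUT[B8] (row B8 above).

Answer: {a@B5, b@B4, d@B6, e@B0, f@B6}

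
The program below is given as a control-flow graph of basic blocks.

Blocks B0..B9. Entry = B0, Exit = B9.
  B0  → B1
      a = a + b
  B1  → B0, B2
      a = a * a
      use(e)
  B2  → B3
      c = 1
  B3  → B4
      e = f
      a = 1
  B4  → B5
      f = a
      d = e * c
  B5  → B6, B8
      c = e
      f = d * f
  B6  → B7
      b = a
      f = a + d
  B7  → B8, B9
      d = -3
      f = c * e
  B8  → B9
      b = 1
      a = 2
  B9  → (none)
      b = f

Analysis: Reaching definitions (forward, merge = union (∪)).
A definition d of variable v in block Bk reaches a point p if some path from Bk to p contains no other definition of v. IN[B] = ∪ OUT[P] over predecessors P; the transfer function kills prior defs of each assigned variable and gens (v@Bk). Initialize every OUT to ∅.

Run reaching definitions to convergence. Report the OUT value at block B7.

Converged values:
  B0:  IN={a@B1}  OUT={a@B0}
  B1:  IN={a@B0}  OUT={a@B1}
  B2:  IN={a@B1}  OUT={a@B1, c@B2}
  B3:  IN={a@B1, c@B2}  OUT={a@B3, c@B2, e@B3}
  B4:  IN={a@B3, c@B2, e@B3}  OUT={a@B3, c@B2, d@B4, e@B3, f@B4}
  B5:  IN={a@B3, c@B2, d@B4, e@B3, f@B4}  OUT={a@B3, c@B5, d@B4, e@B3, f@B5}
  B6:  IN={a@B3, c@B5, d@B4, e@B3, f@B5}  OUT={a@B3, b@B6, c@B5, d@B4, e@B3, f@B6}
  B7:  IN={a@B3, b@B6, c@B5, d@B4, e@B3, f@B6}  OUT={a@B3, b@B6, c@B5, d@B7, e@B3, f@B7}
  B8:  IN={a@B3, b@B6, c@B5, d@B4, d@B7, e@B3, f@B5, f@B7}  OUT={a@B8, b@B8, c@B5, d@B4, d@B7, e@B3, f@B5, f@B7}
  B9:  IN={a@B3, a@B8, b@B6, b@B8, c@B5, d@B4, d@B7, e@B3, f@B5, f@B7}  OUT={a@B3, a@B8, b@B9, c@B5, d@B4, d@B7, e@B3, f@B5, f@B7}

Merge at B7: IN[B7] = OUT[B6] = {a@B3, b@B6, c@B5, d@B4, e@B3, f@B6}
Applying B7's transfer function to that IN value gives OUT[B7] (row B7 above).

Answer: {a@B3, b@B6, c@B5, d@B7, e@B3, f@B7}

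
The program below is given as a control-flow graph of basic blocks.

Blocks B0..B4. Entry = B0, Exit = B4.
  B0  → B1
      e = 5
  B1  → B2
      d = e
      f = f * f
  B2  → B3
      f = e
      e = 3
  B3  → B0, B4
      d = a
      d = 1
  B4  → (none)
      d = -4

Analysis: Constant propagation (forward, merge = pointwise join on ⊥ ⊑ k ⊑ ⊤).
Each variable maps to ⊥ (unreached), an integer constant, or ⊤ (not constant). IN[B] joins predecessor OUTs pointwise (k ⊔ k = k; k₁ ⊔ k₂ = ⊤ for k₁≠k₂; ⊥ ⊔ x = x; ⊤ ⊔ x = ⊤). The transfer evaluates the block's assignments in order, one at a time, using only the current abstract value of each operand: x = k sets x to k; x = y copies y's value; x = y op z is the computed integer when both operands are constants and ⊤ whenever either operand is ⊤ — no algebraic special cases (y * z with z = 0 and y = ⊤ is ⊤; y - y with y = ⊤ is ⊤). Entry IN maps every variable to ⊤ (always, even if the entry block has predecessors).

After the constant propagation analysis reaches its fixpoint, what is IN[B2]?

Answer: {a: ⊤, b: ⊤, c: ⊤, d: 5, e: 5, f: ⊤}

Working:
Fixpoint table:
  B0: | IN=(all ⊤) | OUT={e:5; rest ⊤}
  B1: | IN={e:5; rest ⊤} | OUT={d:5, e:5; rest ⊤}
  B2: | IN={d:5, e:5; rest ⊤} | OUT={d:5, e:3, f:5; rest ⊤}
  B3: | IN={d:5, e:3, f:5; rest ⊤} | OUT={d:1, e:3, f:5; rest ⊤}
  B4: | IN={d:1, e:3, f:5; rest ⊤} | OUT={d:-4, e:3, f:5; rest ⊤}

Merge at B2: IN[B2] = OUT[B1] = {a: ⊤, b: ⊤, c: ⊤, d: 5, e: 5, f: ⊤}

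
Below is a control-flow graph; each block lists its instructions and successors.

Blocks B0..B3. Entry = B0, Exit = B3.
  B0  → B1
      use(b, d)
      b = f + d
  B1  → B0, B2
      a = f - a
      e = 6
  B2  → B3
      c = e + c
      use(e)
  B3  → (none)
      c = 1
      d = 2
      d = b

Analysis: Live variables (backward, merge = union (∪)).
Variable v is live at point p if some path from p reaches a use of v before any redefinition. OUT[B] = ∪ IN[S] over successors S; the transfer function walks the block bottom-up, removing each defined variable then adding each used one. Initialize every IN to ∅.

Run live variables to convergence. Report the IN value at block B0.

Fixpoint table:
  B0: | IN={a, b, c, d, f} | OUT={a, b, c, d, f}
  B1: | IN={a, b, c, d, f} | OUT={a, b, c, d, e, f}
  B2: | IN={b, c, e} | OUT={b}
  B3: | IN={b} | OUT={}

Merge at B0: OUT[B0] = IN[B1] = {a, b, c, d, f}
Applying B0's transfer function to that OUT value gives IN[B0] (row B0 above).

Answer: {a, b, c, d, f}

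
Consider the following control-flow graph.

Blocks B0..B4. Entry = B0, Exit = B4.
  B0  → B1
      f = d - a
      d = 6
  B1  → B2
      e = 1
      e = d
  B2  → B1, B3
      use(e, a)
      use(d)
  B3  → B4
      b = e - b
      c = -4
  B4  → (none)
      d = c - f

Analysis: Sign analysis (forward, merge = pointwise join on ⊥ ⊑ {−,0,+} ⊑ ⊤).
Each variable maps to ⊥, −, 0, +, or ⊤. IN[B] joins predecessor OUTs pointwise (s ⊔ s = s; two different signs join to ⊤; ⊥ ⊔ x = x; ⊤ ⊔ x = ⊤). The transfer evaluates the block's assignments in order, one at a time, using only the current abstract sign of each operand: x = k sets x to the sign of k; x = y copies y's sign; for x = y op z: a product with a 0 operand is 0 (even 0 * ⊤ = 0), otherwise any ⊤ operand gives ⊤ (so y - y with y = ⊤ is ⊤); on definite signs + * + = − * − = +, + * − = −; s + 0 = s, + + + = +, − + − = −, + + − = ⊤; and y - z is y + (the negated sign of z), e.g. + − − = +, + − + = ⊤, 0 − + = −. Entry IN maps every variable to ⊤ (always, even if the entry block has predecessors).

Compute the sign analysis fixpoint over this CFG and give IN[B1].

Answer: {a: ⊤, b: ⊤, c: ⊤, d: +, e: ⊤, f: ⊤}

Working:
Fixpoint table:
  B0:  IN=(all ⊤)  OUT={d:+; rest ⊤}
  B1:  IN={d:+; rest ⊤}  OUT={d:+, e:+; rest ⊤}
  B2:  IN={d:+, e:+; rest ⊤}  OUT={d:+, e:+; rest ⊤}
  B3:  IN={d:+, e:+; rest ⊤}  OUT={c:-, d:+, e:+; rest ⊤}
  B4:  IN={c:-, d:+, e:+; rest ⊤}  OUT={c:-, e:+; rest ⊤}

Merge at B1: IN[B1] = OUT[B0] ⊔ OUT[B2] = {a: ⊤, b: ⊤, c: ⊤, d: +, e: ⊤, f: ⊤}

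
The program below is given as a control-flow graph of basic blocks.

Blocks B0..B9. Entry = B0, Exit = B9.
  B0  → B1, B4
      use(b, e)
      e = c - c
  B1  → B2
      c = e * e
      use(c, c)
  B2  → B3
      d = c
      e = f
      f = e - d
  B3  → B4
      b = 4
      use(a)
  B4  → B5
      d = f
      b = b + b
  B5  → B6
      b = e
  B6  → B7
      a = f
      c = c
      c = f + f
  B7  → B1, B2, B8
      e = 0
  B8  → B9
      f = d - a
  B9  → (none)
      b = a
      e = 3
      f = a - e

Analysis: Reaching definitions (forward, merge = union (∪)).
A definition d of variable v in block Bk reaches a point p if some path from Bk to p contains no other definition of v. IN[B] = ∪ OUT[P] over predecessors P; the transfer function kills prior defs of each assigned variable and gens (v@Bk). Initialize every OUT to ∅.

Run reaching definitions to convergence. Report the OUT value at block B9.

Answer: {a@B6, b@B9, c@B6, d@B4, e@B9, f@B9}

Trace:
Per-block solution:
  B0:   IN={}   OUT={e@B0}
  B1:   IN={a@B6, b@B5, c@B6, d@B4, e@B0, e@B7, f@B2}   OUT={a@B6, b@B5, c@B1, d@B4, e@B0, e@B7, f@B2}
  B2:   IN={a@B6, b@B5, c@B1, c@B6, d@B4, e@B0, e@B7, f@B2}   OUT={a@B6, b@B5, c@B1, c@B6, d@B2, e@B2, f@B2}
  B3:   IN={a@B6, b@B5, c@B1, c@B6, d@B2, e@B2, f@B2}   OUT={a@B6, b@B3, c@B1, c@B6, d@B2, e@B2, f@B2}
  B4:   IN={a@B6, b@B3, c@B1, c@B6, d@B2, e@B0, e@B2, f@B2}   OUT={a@B6, b@B4, c@B1, c@B6, d@B4, e@B0, e@B2, f@B2}
  B5:   IN={a@B6, b@B4, c@B1, c@B6, d@B4, e@B0, e@B2, f@B2}   OUT={a@B6, b@B5, c@B1, c@B6, d@B4, e@B0, e@B2, f@B2}
  B6:   IN={a@B6, b@B5, c@B1, c@B6, d@B4, e@B0, e@B2, f@B2}   OUT={a@B6, b@B5, c@B6, d@B4, e@B0, e@B2, f@B2}
  B7:   IN={a@B6, b@B5, c@B6, d@B4, e@B0, e@B2, f@B2}   OUT={a@B6, b@B5, c@B6, d@B4, e@B7, f@B2}
  B8:   IN={a@B6, b@B5, c@B6, d@B4, e@B7, f@B2}   OUT={a@B6, b@B5, c@B6, d@B4, e@B7, f@B8}
  B9:   IN={a@B6, b@B5, c@B6, d@B4, e@B7, f@B8}   OUT={a@B6, b@B9, c@B6, d@B4, e@B9, f@B9}

Merge at B9: IN[B9] = OUT[B8] = {a@B6, b@B5, c@B6, d@B4, e@B7, f@B8}
Applying B9's transfer function to that IN value gives OUT[B9] (row B9 above).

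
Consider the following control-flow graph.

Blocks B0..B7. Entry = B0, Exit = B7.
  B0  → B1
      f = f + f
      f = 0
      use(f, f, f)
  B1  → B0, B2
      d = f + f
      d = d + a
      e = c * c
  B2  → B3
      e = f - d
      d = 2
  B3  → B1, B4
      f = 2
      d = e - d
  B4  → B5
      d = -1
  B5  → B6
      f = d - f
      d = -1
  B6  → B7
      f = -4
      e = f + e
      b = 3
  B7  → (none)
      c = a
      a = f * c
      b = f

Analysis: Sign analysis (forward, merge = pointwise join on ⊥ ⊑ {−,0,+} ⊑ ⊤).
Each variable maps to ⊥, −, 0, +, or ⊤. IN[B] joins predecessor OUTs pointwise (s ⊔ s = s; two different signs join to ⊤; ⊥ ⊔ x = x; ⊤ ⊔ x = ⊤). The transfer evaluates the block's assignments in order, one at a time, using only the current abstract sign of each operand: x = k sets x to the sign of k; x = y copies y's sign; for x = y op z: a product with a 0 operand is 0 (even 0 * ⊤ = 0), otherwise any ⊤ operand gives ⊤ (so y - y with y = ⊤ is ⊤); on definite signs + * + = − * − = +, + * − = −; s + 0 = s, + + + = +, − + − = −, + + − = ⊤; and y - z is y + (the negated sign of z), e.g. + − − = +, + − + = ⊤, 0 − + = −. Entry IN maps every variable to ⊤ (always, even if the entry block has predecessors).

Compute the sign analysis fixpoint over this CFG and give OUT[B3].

Per-block solution:
  B0:  IN=(all ⊤)  OUT={f:0; rest ⊤}
  B1:  IN=(all ⊤)  OUT=(all ⊤)
  B2:  IN=(all ⊤)  OUT={d:+; rest ⊤}
  B3:  IN={d:+; rest ⊤}  OUT={f:+; rest ⊤}
  B4:  IN={f:+; rest ⊤}  OUT={d:-, f:+; rest ⊤}
  B5:  IN={d:-, f:+; rest ⊤}  OUT={d:-, f:-; rest ⊤}
  B6:  IN={d:-, f:-; rest ⊤}  OUT={b:+, d:-, f:-; rest ⊤}
  B7:  IN={b:+, d:-, f:-; rest ⊤}  OUT={b:-, d:-, f:-; rest ⊤}

Merge at B3: IN[B3] = OUT[B2] = {a: ⊤, b: ⊤, c: ⊤, d: +, e: ⊤, f: ⊤}
Applying B3's transfer function to that IN value gives OUT[B3] (row B3 above).

Answer: {a: ⊤, b: ⊤, c: ⊤, d: ⊤, e: ⊤, f: +}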